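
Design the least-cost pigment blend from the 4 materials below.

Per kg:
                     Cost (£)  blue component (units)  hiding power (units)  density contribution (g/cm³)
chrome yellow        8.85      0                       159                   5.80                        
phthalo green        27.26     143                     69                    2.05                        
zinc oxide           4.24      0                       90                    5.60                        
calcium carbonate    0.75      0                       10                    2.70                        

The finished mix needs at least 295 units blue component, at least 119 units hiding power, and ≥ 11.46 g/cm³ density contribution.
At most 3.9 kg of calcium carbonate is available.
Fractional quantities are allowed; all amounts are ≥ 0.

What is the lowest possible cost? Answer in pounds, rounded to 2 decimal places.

Let x1 = kg of chrome yellow, x2 = kg of phthalo green, x3 = kg of zinc oxide, x4 = kg of calcium carbonate.
min 8.85x1 + 27.26x2 + 4.24x3 + 0.75x4 s.t.:
  143x2 ≥ 295   (blue component)
  159x1 + 69x2 + 90x3 + 10x4 ≥ 119   (hiding power)
  5.8x1 + 2.05x2 + 5.6x3 + 2.7x4 ≥ 11.46   (density contribution)
  x4 ≤ 3.9
  x1, x2, x3, x4 ≥ 0.
The minimum-cost mix takes nothing from chrome yellow, zinc oxide — only phthalo green, calcium carbonate. The blue component and density contribution requirements are met with equality.
Optimal quantities: phthalo green = 2.0629 kg, calcium carbonate = 2.6781 kg.
Cost = 27.26·2.0629 + 0.75·2.6781 = 58.2432.

£58.24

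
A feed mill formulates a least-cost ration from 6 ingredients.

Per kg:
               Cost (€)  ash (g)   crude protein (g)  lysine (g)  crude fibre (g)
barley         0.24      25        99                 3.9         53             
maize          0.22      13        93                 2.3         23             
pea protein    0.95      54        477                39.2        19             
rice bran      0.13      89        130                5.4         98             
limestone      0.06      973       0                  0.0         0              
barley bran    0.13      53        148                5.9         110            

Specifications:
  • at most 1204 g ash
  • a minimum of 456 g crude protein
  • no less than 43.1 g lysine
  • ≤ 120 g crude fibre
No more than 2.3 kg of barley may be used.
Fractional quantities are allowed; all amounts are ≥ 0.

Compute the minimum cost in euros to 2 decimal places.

€1.03

Let x1 = kg of barley, x2 = kg of maize, x3 = kg of pea protein, x4 = kg of rice bran, x5 = kg of limestone, x6 = kg of barley bran.
Minimize 0.24x1 + 0.22x2 + 0.95x3 + 0.13x4 + 0.06x5 + 0.13x6 s.t.:
  25x1 + 13x2 + 54x3 + 89x4 + 973x5 + 53x6 ≤ 1204   (ash)
  99x1 + 93x2 + 477x3 + 130x4 + 148x6 ≥ 456   (crude protein)
  3.9x1 + 2.3x2 + 39.2x3 + 5.4x4 + 5.9x6 ≥ 43.1   (lysine)
  53x1 + 23x2 + 19x3 + 98x4 + 110x6 ≤ 120   (crude fibre)
  x1 ≤ 2.3
  x1, x2, x3, x4, x5, x6 ≥ 0.
The cheapest feasible vertex uses only pea protein, barley bran; barley, maize, rice bran, limestone are not used. There the lysine and crude fibre constraints are tight.
So pea protein = 0.9603 kg, barley bran = 0.925 kg.
Objective = 0.95·0.9603 + 0.13·0.925 = 1.0325.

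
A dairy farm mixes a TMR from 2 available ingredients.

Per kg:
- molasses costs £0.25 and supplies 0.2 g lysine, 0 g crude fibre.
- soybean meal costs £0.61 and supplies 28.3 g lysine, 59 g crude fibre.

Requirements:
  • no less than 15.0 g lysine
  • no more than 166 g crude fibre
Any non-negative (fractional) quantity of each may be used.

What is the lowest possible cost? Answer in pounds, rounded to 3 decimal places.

£0.323

Let x1 = kg of molasses, x2 = kg of soybean meal.
Minimize 0.25x1 + 0.61x2 s.t.:
  0.2x1 + 28.3x2 ≥ 15   (lysine)
  59x2 ≤ 166   (crude fibre)
  x1, x2 ≥ 0.
At the optimum only soybean meal is positive (molasses = 0). The lysine requirement is met with equality.
That vertex is x2 = 0.53.
Hence cost = 0.61·0.53 = £0.32330.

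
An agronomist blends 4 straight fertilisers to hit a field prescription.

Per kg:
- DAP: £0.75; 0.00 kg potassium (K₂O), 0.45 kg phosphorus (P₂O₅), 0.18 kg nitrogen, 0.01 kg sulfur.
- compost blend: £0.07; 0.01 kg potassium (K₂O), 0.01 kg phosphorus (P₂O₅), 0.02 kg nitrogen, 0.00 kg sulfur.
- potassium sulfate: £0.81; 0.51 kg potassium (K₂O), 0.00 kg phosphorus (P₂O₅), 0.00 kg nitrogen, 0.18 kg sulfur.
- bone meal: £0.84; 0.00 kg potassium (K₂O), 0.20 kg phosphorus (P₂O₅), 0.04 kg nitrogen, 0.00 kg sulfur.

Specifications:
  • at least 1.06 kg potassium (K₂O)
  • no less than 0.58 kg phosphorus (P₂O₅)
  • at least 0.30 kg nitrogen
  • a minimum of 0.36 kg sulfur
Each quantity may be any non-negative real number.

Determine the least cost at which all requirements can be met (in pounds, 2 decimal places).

Treat it as an LP. Let x1 = kg of DAP, x2 = kg of compost blend, x3 = kg of potassium sulfate, x4 = kg of bone meal.
min 0.75x1 + 0.07x2 + 0.81x3 + 0.84x4 with:
  0.01x2 + 0.51x3 ≥ 1.06   (potassium (K₂O))
  0.45x1 + 0.01x2 + 0.2x4 ≥ 0.58   (phosphorus (P₂O₅))
  0.18x1 + 0.02x2 + 0.04x4 ≥ 0.3   (nitrogen)
  0.01x1 + 0.18x3 ≥ 0.36   (sulfur)
  x1, x2, x3, x4 ≥ 0.
At the optimum only DAP, compost blend, potassium sulfate are positive (bone meal = 0). The potassium (K₂O), phosphorus (P₂O₅), nitrogen requirements are met with equality.
That vertex is x1 = 1.194, x2 = 4.25, x3 = 1.995.
Hence cost = 0.75·1.194 + 0.07·4.25 + 0.81·1.995 = £2.8090.

£2.81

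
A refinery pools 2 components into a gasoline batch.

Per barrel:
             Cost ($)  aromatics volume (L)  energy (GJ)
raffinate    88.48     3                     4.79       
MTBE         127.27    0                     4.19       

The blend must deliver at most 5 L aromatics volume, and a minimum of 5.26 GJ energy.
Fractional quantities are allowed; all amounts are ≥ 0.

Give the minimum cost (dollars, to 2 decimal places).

Let x1 = barrels of raffinate, x2 = barrels of MTBE.
Minimise 88.48x1 + 127.27x2 subject to:
  3x1 ≤ 5   (aromatics volume)
  4.79x1 + 4.19x2 ≥ 5.26   (energy)
  x1, x2 ≥ 0.
The optimal basis is {raffinate}; MTBE drops out. Binding constraint: energy.
Optimal quantities: raffinate = 1.0981 barrels.
Cost = 88.48·1.0981 = 97.1599.

$97.16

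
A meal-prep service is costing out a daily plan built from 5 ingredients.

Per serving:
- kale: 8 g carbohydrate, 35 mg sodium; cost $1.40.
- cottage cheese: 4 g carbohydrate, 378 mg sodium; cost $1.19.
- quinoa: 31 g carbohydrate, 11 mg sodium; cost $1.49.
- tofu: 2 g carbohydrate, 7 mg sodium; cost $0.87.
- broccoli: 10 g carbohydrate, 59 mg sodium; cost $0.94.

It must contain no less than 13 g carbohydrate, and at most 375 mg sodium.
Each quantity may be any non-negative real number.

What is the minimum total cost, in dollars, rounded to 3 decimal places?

$0.625

Set it up as a linear program. Let x1 = servings of kale, x2 = servings of cottage cheese, x3 = servings of quinoa, x4 = servings of tofu, x5 = servings of broccoli.
min 1.4x1 + 1.19x2 + 1.49x3 + 0.87x4 + 0.94x5 s.t.:
  8x1 + 4x2 + 31x3 + 2x4 + 10x5 ≥ 13   (carbohydrate)
  35x1 + 378x2 + 11x3 + 7x4 + 59x5 ≤ 375   (sodium)
  x1, x2, x3, x4, x5 ≥ 0.
The minimum-cost mix takes nothing from kale, cottage cheese, tofu, broccoli — only quinoa. The carbohydrate requirement is met with equality.
So quinoa = 0.4194 servings.
Total cost: 1.49·0.4194 = 0.62491.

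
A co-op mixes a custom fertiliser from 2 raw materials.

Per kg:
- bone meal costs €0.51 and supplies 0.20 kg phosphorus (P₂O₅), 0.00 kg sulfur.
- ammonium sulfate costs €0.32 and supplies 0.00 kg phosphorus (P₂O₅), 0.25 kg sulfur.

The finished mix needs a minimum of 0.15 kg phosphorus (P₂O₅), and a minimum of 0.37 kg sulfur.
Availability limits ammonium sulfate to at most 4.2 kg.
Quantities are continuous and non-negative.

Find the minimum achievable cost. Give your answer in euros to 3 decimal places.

Let x1 = kg of bone meal, x2 = kg of ammonium sulfate.
Minimise 0.51x1 + 0.32x2 subject to:
  0.2x1 ≥ 0.15   (phosphorus (P₂O₅))
  0.25x2 ≥ 0.37   (sulfur)
  x2 ≤ 4.2
  x1, x2 ≥ 0.
Both inputs are positive at the optimum. There the phosphorus (P₂O₅) and sulfur constraints are tight.
That vertex is x1 = 0.75, x2 = 1.48.
Objective = 0.51·0.75 + 0.32·1.48 = 0.85610.

€0.856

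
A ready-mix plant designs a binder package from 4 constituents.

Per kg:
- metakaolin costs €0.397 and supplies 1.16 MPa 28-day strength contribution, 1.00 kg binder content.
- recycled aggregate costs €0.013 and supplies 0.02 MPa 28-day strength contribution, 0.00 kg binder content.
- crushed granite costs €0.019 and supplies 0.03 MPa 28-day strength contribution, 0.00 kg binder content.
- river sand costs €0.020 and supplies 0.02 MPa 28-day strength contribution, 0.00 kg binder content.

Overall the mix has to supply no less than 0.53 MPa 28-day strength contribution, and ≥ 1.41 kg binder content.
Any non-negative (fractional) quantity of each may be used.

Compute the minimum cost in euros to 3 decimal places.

Set it up as a linear program. Let x1 = kg of metakaolin, x2 = kg of recycled aggregate, x3 = kg of crushed granite, x4 = kg of river sand.
min 0.397x1 + 0.013x2 + 0.019x3 + 0.02x4 s.t.:
  1.16x1 + 0.02x2 + 0.03x3 + 0.02x4 ≥ 0.53   (28-day strength contribution)
  1x1 ≥ 1.41   (binder content)
  x1, x2, x3, x4 ≥ 0.
The cheapest feasible vertex uses only metakaolin; recycled aggregate, crushed granite, river sand are not used. Binding constraint: binder content.
Solving gives x1 = 1.41.
Total cost: 0.397·1.41 = 0.55977.

€0.560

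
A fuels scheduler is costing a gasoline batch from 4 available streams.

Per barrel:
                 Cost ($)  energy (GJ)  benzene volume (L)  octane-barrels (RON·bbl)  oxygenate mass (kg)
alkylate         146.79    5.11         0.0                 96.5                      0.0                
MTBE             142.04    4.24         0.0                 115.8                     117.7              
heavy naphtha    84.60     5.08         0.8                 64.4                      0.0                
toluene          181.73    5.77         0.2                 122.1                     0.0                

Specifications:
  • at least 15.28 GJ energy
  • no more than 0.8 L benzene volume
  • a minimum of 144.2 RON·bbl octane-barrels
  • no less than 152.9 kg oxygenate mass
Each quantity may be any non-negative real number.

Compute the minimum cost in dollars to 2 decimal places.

Let x1 = barrels of alkylate, x2 = barrels of MTBE, x3 = barrels of heavy naphtha, x4 = barrels of toluene.
Minimize 146.79x1 + 142.04x2 + 84.6x3 + 181.73x4 s.t.:
  5.11x1 + 4.24x2 + 5.08x3 + 5.77x4 ≥ 15.28   (energy)
  0.8x3 + 0.2x4 ≤ 0.8   (benzene volume)
  96.5x1 + 115.8x2 + 64.4x3 + 122.1x4 ≥ 144.2   (octane-barrels)
  117.7x2 ≥ 152.9   (oxygenate mass)
  x1, x2, x3, x4 ≥ 0.
The minimum-cost mix takes nothing from toluene — only alkylate, MTBE, heavy naphtha. The energy, benzene volume, oxygenate mass requirements are met with equality.
Solving gives x1 = 0.918192, x2 = 1.29907, x3 = 1.
Total cost: 146.79·0.918192 + 142.04·1.29907 + 84.6·1 = 403.9013.

$403.90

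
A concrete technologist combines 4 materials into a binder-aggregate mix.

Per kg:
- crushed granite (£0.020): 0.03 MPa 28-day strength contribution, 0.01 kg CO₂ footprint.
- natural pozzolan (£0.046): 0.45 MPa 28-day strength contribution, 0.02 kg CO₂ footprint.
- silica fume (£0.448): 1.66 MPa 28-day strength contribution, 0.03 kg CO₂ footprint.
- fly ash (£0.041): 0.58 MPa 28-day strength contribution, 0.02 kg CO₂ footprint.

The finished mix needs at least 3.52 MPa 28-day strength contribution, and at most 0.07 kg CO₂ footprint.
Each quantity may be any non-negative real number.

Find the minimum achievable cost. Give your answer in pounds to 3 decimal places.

£0.872

Let x1 = kg of crushed granite, x2 = kg of natural pozzolan, x3 = kg of silica fume, x4 = kg of fly ash.
min 0.02x1 + 0.046x2 + 0.448x3 + 0.041x4 with:
  0.03x1 + 0.45x2 + 1.66x3 + 0.58x4 ≥ 3.52   (28-day strength contribution)
  0.01x1 + 0.02x2 + 0.03x3 + 0.02x4 ≤ 0.07   (CO₂ footprint)
  x1, x2, x3, x4 ≥ 0.
At the optimum only silica fume, fly ash are positive (crushed granite, natural pozzolan = 0). The 28-day strength contribution and CO₂ footprint requirements are met with equality.
Solving gives x3 = 1.886, x4 = 0.6709.
Hence cost = 0.448·1.886 + 0.041·0.6709 = £0.87243.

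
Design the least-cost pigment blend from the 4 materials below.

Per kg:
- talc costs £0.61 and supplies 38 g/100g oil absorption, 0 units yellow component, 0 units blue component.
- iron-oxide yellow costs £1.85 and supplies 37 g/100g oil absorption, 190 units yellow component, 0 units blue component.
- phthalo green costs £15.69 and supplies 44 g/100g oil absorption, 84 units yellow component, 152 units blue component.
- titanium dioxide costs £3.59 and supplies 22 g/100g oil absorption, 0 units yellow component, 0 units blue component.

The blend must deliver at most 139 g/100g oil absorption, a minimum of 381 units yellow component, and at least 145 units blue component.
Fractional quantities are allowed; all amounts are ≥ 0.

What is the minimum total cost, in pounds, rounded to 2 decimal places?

This is a linear program. Let x1 = kg of talc, x2 = kg of iron-oxide yellow, x3 = kg of phthalo green, x4 = kg of titanium dioxide.
Minimize 0.61x1 + 1.85x2 + 15.69x3 + 3.59x4 subject to:
  38x1 + 37x2 + 44x3 + 22x4 ≤ 139   (oil absorption)
  190x2 + 84x3 ≥ 381   (yellow component)
  152x3 ≥ 145   (blue component)
  x1, x2, x3, x4 ≥ 0.
The optimal basis is {iron-oxide yellow, phthalo green}; talc, titanium dioxide drop out. The yellow component and blue component requirements are met with equality.
Solving gives x2 = 1.584, x3 = 0.9539.
Objective = 1.85·1.584 + 15.69·0.9539 = 17.8971.

£17.90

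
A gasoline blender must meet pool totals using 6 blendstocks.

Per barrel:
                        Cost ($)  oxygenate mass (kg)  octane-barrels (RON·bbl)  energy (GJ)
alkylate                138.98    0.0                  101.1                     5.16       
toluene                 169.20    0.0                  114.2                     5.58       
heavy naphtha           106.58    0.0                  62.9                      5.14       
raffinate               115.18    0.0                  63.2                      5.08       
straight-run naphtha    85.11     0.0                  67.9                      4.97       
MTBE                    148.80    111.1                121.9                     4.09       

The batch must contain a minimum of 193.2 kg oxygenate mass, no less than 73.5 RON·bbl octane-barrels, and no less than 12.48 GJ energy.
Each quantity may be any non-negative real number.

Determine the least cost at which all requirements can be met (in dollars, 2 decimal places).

Let x1 = barrels of alkylate, x2 = barrels of toluene, x3 = barrels of heavy naphtha, x4 = barrels of raffinate, x5 = barrels of straight-run naphtha, x6 = barrels of MTBE.
min 138.98x1 + 169.2x2 + 106.58x3 + 115.18x4 + 85.11x5 + 148.8x6 with:
  111.1x6 ≥ 193.2   (oxygenate mass)
  101.1x1 + 114.2x2 + 62.9x3 + 63.2x4 + 67.9x5 + 121.9x6 ≥ 73.5   (octane-barrels)
  5.16x1 + 5.58x2 + 5.14x3 + 5.08x4 + 4.97x5 + 4.09x6 ≥ 12.48   (energy)
  x1, x2, x3, x4, x5, x6 ≥ 0.
The cheapest feasible vertex uses only straight-run naphtha, MTBE; alkylate, toluene, heavy naphtha, raffinate are not used. There the oxygenate mass and energy constraints are tight.
That vertex is x5 = 1.08, x6 = 1.739.
Cost = 85.11·1.08 + 148.8·1.739 = 350.6820.

$350.68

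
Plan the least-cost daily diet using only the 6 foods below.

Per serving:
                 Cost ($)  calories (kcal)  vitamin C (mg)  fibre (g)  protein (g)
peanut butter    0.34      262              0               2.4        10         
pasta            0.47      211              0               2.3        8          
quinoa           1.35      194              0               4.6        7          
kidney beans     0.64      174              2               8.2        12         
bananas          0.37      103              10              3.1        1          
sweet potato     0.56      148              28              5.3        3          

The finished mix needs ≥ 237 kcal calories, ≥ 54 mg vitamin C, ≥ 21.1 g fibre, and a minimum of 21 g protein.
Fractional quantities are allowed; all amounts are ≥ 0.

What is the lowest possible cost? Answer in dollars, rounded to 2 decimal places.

Set it up as a linear program. Let x1 = servings of peanut butter, x2 = servings of pasta, x3 = servings of quinoa, x4 = servings of kidney beans, x5 = servings of bananas, x6 = servings of sweet potato.
Minimise 0.34x1 + 0.47x2 + 1.35x3 + 0.64x4 + 0.37x5 + 0.56x6 with:
  262x1 + 211x2 + 194x3 + 174x4 + 103x5 + 148x6 ≥ 237   (calories)
  2x4 + 10x5 + 28x6 ≥ 54   (vitamin C)
  2.4x1 + 2.3x2 + 4.6x3 + 8.2x4 + 3.1x5 + 5.3x6 ≥ 21.1   (fibre)
  10x1 + 8x2 + 7x3 + 12x4 + 1x5 + 3x6 ≥ 21   (protein)
  x1, x2, x3, x4, x5, x6 ≥ 0.
The optimal basis is {kidney beans, sweet potato}; peanut butter, pasta, quinoa, bananas drop out. Binding constraints: vitamin C and fibre.
That vertex is x4 = 1.391, x6 = 1.829.
Hence cost = 0.64·1.391 + 0.56·1.829 = $1.9145.

$1.91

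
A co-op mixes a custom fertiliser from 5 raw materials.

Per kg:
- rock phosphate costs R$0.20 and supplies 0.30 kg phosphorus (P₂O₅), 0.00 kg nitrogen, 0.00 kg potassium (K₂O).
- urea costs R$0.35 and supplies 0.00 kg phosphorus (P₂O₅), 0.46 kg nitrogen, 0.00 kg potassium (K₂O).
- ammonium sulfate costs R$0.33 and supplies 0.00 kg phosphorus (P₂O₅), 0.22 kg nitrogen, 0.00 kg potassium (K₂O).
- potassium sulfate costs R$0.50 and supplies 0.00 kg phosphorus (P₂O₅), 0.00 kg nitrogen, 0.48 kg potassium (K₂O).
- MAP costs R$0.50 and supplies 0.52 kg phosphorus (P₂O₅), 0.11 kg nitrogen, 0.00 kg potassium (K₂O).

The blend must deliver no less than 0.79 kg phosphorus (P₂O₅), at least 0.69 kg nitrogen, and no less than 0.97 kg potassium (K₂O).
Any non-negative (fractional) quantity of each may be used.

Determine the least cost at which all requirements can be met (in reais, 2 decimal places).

R$2.06

Treat it as an LP. Let x1 = kg of rock phosphate, x2 = kg of urea, x3 = kg of ammonium sulfate, x4 = kg of potassium sulfate, x5 = kg of MAP.
min 0.2x1 + 0.35x2 + 0.33x3 + 0.5x4 + 0.5x5 s.t.:
  0.3x1 + 0.52x5 ≥ 0.79   (phosphorus (P₂O₅))
  0.46x2 + 0.22x3 + 0.11x5 ≥ 0.69   (nitrogen)
  0.48x4 ≥ 0.97   (potassium (K₂O))
  x1, x2, x3, x4, x5 ≥ 0.
At the optimum only rock phosphate, urea, potassium sulfate are positive (ammonium sulfate, MAP = 0). There the phosphorus (P₂O₅), nitrogen, potassium (K₂O) constraints are tight.
Solving gives x1 = 2.633, x2 = 1.5, x4 = 2.021.
Total cost: 0.2·2.633 + 0.35·1.5 + 0.5·2.021 = 2.0621.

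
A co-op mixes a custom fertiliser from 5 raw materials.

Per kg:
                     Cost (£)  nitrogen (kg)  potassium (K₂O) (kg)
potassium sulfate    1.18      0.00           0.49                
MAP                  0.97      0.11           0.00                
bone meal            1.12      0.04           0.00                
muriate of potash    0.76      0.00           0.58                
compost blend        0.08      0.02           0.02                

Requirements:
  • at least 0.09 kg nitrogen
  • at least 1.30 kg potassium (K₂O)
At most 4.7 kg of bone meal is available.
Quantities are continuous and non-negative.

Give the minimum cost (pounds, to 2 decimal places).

Treat it as an LP. Let x1 = kg of potassium sulfate, x2 = kg of MAP, x3 = kg of bone meal, x4 = kg of muriate of potash, x5 = kg of compost blend.
Minimize 1.18x1 + 0.97x2 + 1.12x3 + 0.76x4 + 0.08x5 s.t.:
  0.11x2 + 0.04x3 + 0.02x5 ≥ 0.09   (nitrogen)
  0.49x1 + 0.58x4 + 0.02x5 ≥ 1.3   (potassium (K₂O))
  x3 ≤ 4.7
  x1, x2, x3, x4, x5 ≥ 0.
The minimum-cost mix takes nothing from potassium sulfate, MAP, bone meal — only muriate of potash, compost blend. There the nitrogen and potassium (K₂O) constraints are tight.
So muriate of potash = 2.086 kg, compost blend = 4.5 kg.
Total cost: 0.76·2.086 + 0.08·4.5 = 1.9454.

£1.95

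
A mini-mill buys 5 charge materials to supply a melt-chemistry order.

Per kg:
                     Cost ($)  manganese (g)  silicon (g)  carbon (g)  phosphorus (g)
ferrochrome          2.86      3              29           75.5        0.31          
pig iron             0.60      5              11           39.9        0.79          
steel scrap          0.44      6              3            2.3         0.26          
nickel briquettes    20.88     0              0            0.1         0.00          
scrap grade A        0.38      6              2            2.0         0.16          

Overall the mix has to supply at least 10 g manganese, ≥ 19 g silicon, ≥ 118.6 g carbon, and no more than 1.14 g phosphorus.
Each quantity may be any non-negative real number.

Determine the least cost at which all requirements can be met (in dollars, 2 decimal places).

Let x1 = kg of ferrochrome, x2 = kg of pig iron, x3 = kg of steel scrap, x4 = kg of nickel briquettes, x5 = kg of scrap grade A.
min 2.86x1 + 0.6x2 + 0.44x3 + 20.88x4 + 0.38x5 s.t.:
  3x1 + 5x2 + 6x3 + 6x5 ≥ 10   (manganese)
  29x1 + 11x2 + 3x3 + 2x5 ≥ 19   (silicon)
  75.5x1 + 39.9x2 + 2.3x3 + 0.1x4 + 2x5 ≥ 118.6   (carbon)
  0.31x1 + 0.79x2 + 0.26x3 + 0.16x5 ≤ 1.14   (phosphorus)
  x1, x2, x3, x4, x5 ≥ 0.
At the optimum only ferrochrome, pig iron, scrap grade A are positive (steel scrap, nickel briquettes = 0). Binding constraints: manganese, carbon, phosphorus.
Optimal quantities: ferrochrome = 1.054 kg, pig iron = 0.9607 kg, scrap grade A = 0.339 kg.
Cost = 2.86·1.054 + 0.6·0.9607 + 0.38·0.339 = 3.7197.

$3.72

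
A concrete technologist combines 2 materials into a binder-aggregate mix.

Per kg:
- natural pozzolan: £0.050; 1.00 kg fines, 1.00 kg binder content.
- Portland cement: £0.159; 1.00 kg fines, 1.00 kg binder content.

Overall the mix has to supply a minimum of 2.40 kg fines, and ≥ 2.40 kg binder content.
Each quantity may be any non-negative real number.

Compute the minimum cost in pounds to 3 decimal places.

Set it up as a linear program. Let x1 = kg of natural pozzolan, x2 = kg of Portland cement.
Minimise 0.05x1 + 0.159x2 with:
  1x1 + 1x2 ≥ 2.4   (fines)
  1x1 + 1x2 ≥ 2.4   (binder content)
  x1, x2 ≥ 0.
The cheapest feasible vertex uses only natural pozzolan; Portland cement is not used. There the fines and binder content constraints are tight.
Optimal quantities: natural pozzolan = 2.4 kg.
Total cost: 0.05·2.4 = 0.12000.

£0.120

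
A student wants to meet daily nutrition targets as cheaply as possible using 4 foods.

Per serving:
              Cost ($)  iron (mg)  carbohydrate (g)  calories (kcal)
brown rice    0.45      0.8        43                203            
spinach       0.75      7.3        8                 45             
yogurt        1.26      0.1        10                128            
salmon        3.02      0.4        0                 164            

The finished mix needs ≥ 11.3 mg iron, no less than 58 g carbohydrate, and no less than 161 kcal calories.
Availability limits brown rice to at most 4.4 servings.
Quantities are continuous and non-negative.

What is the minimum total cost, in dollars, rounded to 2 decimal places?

Treat it as an LP. Let x1 = servings of brown rice, x2 = servings of spinach, x3 = servings of yogurt, x4 = servings of salmon.
Minimize 0.45x1 + 0.75x2 + 1.26x3 + 3.02x4 with:
  0.8x1 + 7.3x2 + 0.1x3 + 0.4x4 ≥ 11.3   (iron)
  43x1 + 8x2 + 10x3 ≥ 58   (carbohydrate)
  203x1 + 45x2 + 128x3 + 164x4 ≥ 161   (calories)
  x1 ≤ 4.4
  x1, x2, x3, x4 ≥ 0.
At the optimum only brown rice, spinach are positive (yogurt, salmon = 0). The iron and carbohydrate requirements are met with equality.
That vertex is x1 = 1.083, x2 = 1.429.
Hence cost = 0.45·1.083 + 0.75·1.429 = $1.5591.

$1.56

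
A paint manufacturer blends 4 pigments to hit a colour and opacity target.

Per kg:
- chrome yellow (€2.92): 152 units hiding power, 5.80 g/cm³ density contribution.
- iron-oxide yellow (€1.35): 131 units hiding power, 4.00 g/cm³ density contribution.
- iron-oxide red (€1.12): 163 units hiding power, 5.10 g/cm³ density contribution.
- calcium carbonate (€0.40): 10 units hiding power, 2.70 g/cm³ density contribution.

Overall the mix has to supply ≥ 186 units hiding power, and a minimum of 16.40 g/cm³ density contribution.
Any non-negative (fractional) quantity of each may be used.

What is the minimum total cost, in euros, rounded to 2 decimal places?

Set it up as a linear program. Let x1 = kg of chrome yellow, x2 = kg of iron-oxide yellow, x3 = kg of iron-oxide red, x4 = kg of calcium carbonate.
Minimise 2.92x1 + 1.35x2 + 1.12x3 + 0.4x4 with:
  152x1 + 131x2 + 163x3 + 10x4 ≥ 186   (hiding power)
  5.8x1 + 4x2 + 5.1x3 + 2.7x4 ≥ 16.4   (density contribution)
  x1, x2, x3, x4 ≥ 0.
The minimum-cost mix takes nothing from chrome yellow, iron-oxide yellow — only iron-oxide red, calcium carbonate. There the hiding power and density contribution constraints are tight.
So iron-oxide red = 0.8692 kg, calcium carbonate = 4.432 kg.
Total cost: 1.12·0.8692 + 0.4·4.432 = 2.7463.

€2.75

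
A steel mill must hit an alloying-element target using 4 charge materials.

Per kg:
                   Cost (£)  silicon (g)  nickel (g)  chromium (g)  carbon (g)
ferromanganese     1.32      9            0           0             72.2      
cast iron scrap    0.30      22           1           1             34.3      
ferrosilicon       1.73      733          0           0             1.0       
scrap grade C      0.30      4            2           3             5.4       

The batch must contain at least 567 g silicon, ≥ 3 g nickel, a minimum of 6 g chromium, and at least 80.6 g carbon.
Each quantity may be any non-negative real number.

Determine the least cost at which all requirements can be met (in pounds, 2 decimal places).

Let x1 = kg of ferromanganese, x2 = kg of cast iron scrap, x3 = kg of ferrosilicon, x4 = kg of scrap grade C.
Minimise 1.32x1 + 0.3x2 + 1.73x3 + 0.3x4 s.t.:
  9x1 + 22x2 + 733x3 + 4x4 ≥ 567   (silicon)
  1x2 + 2x4 ≥ 3   (nickel)
  1x2 + 3x4 ≥ 6   (chromium)
  72.2x1 + 34.3x2 + 1x3 + 5.4x4 ≥ 80.6   (carbon)
  x1, x2, x3, x4 ≥ 0.
The minimum-cost mix takes nothing from ferromanganese — only cast iron scrap, ferrosilicon, scrap grade C. There the silicon, chromium, carbon constraints are tight.
Solving gives x2 = 2.126, x3 = 0.7027, x4 = 1.291.
Objective = 0.3·2.126 + 1.73·0.7027 + 0.3·1.291 = 2.2408.

£2.24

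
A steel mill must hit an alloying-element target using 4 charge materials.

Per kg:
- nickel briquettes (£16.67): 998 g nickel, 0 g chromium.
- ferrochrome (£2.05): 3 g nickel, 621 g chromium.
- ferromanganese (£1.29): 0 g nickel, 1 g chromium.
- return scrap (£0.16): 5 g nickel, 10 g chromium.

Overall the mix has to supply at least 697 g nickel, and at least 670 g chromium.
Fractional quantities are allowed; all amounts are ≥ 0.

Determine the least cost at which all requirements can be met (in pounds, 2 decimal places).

£13.80

This is a linear program. Let x1 = kg of nickel briquettes, x2 = kg of ferrochrome, x3 = kg of ferromanganese, x4 = kg of return scrap.
Minimise 16.67x1 + 2.05x2 + 1.29x3 + 0.16x4 s.t.:
  998x1 + 3x2 + 5x4 ≥ 697   (nickel)
  621x2 + 1x3 + 10x4 ≥ 670   (chromium)
  x1, x2, x3, x4 ≥ 0.
The minimum-cost mix takes nothing from ferromanganese, return scrap — only nickel briquettes, ferrochrome. The nickel and chromium requirements are met with equality.
Solving gives x1 = 0.6952, x2 = 1.079.
Total cost: 16.67·0.6952 + 2.05·1.079 = 13.8009.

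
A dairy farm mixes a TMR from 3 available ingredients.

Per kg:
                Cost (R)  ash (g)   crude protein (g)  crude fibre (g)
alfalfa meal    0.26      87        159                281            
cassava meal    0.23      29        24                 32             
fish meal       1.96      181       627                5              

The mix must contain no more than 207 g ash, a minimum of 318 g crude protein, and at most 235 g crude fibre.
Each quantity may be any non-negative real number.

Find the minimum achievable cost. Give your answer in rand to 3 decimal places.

R0.797

Let x1 = kg of alfalfa meal, x2 = kg of cassava meal, x3 = kg of fish meal.
Minimize 0.26x1 + 0.23x2 + 1.96x3 s.t.:
  87x1 + 29x2 + 181x3 ≤ 207   (ash)
  159x1 + 24x2 + 627x3 ≥ 318   (crude protein)
  281x1 + 32x2 + 5x3 ≤ 235   (crude fibre)
  x1, x2, x3 ≥ 0.
The cheapest feasible vertex uses only alfalfa meal, fish meal; cassava meal is not used. There the crude protein and crude fibre constraints are tight.
Optimal quantities: alfalfa meal = 0.831 kg, fish meal = 0.2964 kg.
Cost = 0.26·0.831 + 1.96·0.2964 = 0.79700.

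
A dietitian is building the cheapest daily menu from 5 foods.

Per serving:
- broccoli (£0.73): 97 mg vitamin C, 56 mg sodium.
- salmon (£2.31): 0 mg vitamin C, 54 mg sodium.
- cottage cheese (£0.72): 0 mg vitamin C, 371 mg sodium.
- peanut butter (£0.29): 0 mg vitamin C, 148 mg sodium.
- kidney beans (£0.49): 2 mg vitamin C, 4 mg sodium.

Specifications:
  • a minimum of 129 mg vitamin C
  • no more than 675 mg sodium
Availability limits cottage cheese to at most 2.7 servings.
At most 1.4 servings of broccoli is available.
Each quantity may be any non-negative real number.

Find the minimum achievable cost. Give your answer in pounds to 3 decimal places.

Treat it as an LP. Let x1 = servings of broccoli, x2 = servings of salmon, x3 = servings of cottage cheese, x4 = servings of peanut butter, x5 = servings of kidney beans.
Minimise 0.73x1 + 2.31x2 + 0.72x3 + 0.29x4 + 0.49x5 s.t.:
  97x1 + 2x5 ≥ 129   (vitamin C)
  56x1 + 54x2 + 371x3 + 148x4 + 4x5 ≤ 675   (sodium)
  x3 ≤ 2.7
  x1 ≤ 1.4
  x1, x2, x3, x4, x5 ≥ 0.
The cheapest feasible vertex uses only broccoli; salmon, cottage cheese, peanut butter, kidney beans are not used. There the vitamin C constraint is tight.
Solving gives x1 = 1.33.
Cost = 0.73·1.33 = 0.97090.

£0.971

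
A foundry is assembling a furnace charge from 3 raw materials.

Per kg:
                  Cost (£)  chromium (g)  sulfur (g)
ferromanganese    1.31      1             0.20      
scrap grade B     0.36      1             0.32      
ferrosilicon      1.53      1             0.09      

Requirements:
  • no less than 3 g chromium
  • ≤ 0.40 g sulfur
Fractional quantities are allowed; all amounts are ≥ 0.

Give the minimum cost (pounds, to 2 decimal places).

£3.93

This is a linear program. Let x1 = kg of ferromanganese, x2 = kg of scrap grade B, x3 = kg of ferrosilicon.
Minimize 1.31x1 + 0.36x2 + 1.53x3 s.t.:
  1x1 + 1x2 + 1x3 ≥ 3   (chromium)
  0.2x1 + 0.32x2 + 0.09x3 ≤ 0.4   (sulfur)
  x1, x2, x3 ≥ 0.
The cheapest feasible vertex uses only scrap grade B, ferrosilicon; ferromanganese is not used. The chromium and sulfur requirements are met with equality.
Optimal quantities: scrap grade B = 0.5652 kg, ferrosilicon = 2.435 kg.
Cost = 0.36·0.5652 + 1.53·2.435 = 3.9290.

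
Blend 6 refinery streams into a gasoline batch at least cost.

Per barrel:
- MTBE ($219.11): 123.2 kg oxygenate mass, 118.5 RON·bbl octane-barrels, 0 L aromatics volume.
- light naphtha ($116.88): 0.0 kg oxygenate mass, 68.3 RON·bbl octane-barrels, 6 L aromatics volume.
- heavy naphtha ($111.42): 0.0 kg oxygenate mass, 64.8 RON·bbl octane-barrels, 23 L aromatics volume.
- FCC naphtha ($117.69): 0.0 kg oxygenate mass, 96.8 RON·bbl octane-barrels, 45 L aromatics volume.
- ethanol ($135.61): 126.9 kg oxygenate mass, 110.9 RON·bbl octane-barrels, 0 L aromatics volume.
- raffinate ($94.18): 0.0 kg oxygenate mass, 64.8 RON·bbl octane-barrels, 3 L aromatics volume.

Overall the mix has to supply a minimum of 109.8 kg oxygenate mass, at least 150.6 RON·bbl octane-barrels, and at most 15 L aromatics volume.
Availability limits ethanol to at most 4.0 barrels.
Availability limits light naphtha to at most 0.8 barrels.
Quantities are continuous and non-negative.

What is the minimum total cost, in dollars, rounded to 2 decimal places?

$183.93

Let x1 = barrels of MTBE, x2 = barrels of light naphtha, x3 = barrels of heavy naphtha, x4 = barrels of FCC naphtha, x5 = barrels of ethanol, x6 = barrels of raffinate.
Minimize 219.11x1 + 116.88x2 + 111.42x3 + 117.69x4 + 135.61x5 + 94.18x6 with:
  123.2x1 + 126.9x5 ≥ 109.8   (oxygenate mass)
  118.5x1 + 68.3x2 + 64.8x3 + 96.8x4 + 110.9x5 + 64.8x6 ≥ 150.6   (octane-barrels)
  6x2 + 23x3 + 45x4 + 3x6 ≤ 15   (aromatics volume)
  x5 ≤ 4
  x2 ≤ 0.8
  x1, x2, x3, x4, x5, x6 ≥ 0.
The optimal basis is {FCC naphtha, ethanol}; MTBE, light naphtha, heavy naphtha, raffinate drop out. The octane-barrels and aromatics volume requirements are met with equality.
Solving gives x4 = 0.33333, x5 = 1.067.
Total cost: 117.69·0.33333 + 135.61·1.067 = 183.9255.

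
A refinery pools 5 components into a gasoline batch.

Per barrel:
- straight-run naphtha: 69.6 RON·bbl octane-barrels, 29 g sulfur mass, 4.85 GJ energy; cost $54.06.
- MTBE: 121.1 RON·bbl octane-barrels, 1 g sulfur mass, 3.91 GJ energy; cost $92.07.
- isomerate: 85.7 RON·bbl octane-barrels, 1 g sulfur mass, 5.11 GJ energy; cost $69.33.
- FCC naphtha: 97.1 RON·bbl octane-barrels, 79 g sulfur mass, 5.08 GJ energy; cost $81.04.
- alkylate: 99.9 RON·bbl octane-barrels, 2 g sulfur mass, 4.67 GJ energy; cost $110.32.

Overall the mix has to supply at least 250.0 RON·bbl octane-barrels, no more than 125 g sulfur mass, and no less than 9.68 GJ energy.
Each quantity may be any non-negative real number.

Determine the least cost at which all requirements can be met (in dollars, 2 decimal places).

Let x1 = barrels of straight-run naphtha, x2 = barrels of MTBE, x3 = barrels of isomerate, x4 = barrels of FCC naphtha, x5 = barrels of alkylate.
Minimise 54.06x1 + 92.07x2 + 69.33x3 + 81.04x4 + 110.32x5 s.t.:
  69.6x1 + 121.1x2 + 85.7x3 + 97.1x4 + 99.9x5 ≥ 250   (octane-barrels)
  29x1 + 1x2 + 1x3 + 79x4 + 2x5 ≤ 125   (sulfur mass)
  4.85x1 + 3.91x2 + 5.11x3 + 5.08x4 + 4.67x5 ≥ 9.68   (energy)
  x1, x2, x3, x4, x5 ≥ 0.
The cheapest feasible vertex uses only straight-run naphtha, MTBE; isomerate, FCC naphtha, alkylate are not used. Binding constraints: octane-barrels and energy.
That vertex is x1 = 0.61786, x2 = 1.7093.
Objective = 54.06·0.61786 + 92.07·1.7093 = 190.7768.

$190.78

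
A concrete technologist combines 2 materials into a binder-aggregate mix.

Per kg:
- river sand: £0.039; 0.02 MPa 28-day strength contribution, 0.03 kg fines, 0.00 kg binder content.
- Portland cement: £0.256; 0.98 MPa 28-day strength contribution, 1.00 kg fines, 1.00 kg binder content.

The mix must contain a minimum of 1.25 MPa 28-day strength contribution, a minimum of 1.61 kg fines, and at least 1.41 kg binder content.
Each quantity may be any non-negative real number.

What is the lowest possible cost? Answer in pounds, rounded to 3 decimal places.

£0.412

This is a linear program. Let x1 = kg of river sand, x2 = kg of Portland cement.
min 0.039x1 + 0.256x2 with:
  0.02x1 + 0.98x2 ≥ 1.25   (28-day strength contribution)
  0.03x1 + 1x2 ≥ 1.61   (fines)
  1x2 ≥ 1.41   (binder content)
  x1, x2 ≥ 0.
At the optimum only Portland cement is positive (river sand = 0). Binding constraint: fines.
Optimal quantities: Portland cement = 1.61 kg.
Hence cost = 0.256·1.61 = £0.41216.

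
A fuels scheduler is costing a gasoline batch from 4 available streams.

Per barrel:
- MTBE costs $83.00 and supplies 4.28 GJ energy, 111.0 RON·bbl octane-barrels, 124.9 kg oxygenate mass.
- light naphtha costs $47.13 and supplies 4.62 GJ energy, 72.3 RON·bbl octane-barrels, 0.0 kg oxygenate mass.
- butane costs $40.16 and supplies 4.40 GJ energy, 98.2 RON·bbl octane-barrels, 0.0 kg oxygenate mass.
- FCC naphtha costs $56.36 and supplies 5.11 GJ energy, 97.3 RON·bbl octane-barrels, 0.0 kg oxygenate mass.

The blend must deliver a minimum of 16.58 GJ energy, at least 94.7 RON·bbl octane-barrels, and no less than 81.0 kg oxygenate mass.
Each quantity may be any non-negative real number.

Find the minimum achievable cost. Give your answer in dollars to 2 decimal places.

This is a linear program. Let x1 = barrels of MTBE, x2 = barrels of light naphtha, x3 = barrels of butane, x4 = barrels of FCC naphtha.
Minimise 83x1 + 47.13x2 + 40.16x3 + 56.36x4 s.t.:
  4.28x1 + 4.62x2 + 4.4x3 + 5.11x4 ≥ 16.58   (energy)
  111x1 + 72.3x2 + 98.2x3 + 97.3x4 ≥ 94.7   (octane-barrels)
  124.9x1 ≥ 81   (oxygenate mass)
  x1, x2, x3, x4 ≥ 0.
At the optimum only MTBE, butane are positive (light naphtha, FCC naphtha = 0). The energy and oxygenate mass requirements are met with equality.
So MTBE = 0.64852 barrels, butane = 3.1373 barrels.
Objective = 83·0.64852 + 40.16·3.1373 = 179.8211.

$179.82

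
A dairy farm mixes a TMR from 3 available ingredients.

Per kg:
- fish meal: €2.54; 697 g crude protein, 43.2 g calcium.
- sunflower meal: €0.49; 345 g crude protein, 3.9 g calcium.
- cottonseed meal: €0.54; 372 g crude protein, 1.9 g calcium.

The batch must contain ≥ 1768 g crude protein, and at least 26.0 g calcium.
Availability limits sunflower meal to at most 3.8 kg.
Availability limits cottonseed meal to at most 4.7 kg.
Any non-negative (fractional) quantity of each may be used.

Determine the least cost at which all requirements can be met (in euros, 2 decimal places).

€2.87

Set it up as a linear program. Let x1 = kg of fish meal, x2 = kg of sunflower meal, x3 = kg of cottonseed meal.
min 2.54x1 + 0.49x2 + 0.54x3 s.t.:
  697x1 + 345x2 + 372x3 ≥ 1768   (crude protein)
  43.2x1 + 3.9x2 + 1.9x3 ≥ 26   (calcium)
  x2 ≤ 3.8
  x3 ≤ 4.7
  x1, x2, x3 ≥ 0.
All 3 inputs are positive at the optimum. Binding constraints: crude protein, calcium, the sunflower meal cap.
That vertex is x1 = 0.2232, x2 = 3.8, x3 = 0.8104.
Total cost: 2.54·0.2232 + 0.49·3.8 + 0.54·0.8104 = 2.8665.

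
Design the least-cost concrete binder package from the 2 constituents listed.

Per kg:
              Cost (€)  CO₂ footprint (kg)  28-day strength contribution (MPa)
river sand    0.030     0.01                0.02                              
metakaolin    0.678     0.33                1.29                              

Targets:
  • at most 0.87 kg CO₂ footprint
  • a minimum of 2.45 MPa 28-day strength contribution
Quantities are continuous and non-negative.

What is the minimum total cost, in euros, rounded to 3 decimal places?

Set it up as a linear program. Let x1 = kg of river sand, x2 = kg of metakaolin.
Minimise 0.03x1 + 0.678x2 with:
  0.01x1 + 0.33x2 ≤ 0.87   (CO₂ footprint)
  0.02x1 + 1.29x2 ≥ 2.45   (28-day strength contribution)
  x1, x2 ≥ 0.
At the optimum only metakaolin is positive (river sand = 0). Binding constraint: 28-day strength contribution.
Solving gives x2 = 1.899.
Total cost: 0.678·1.899 = 1.28752.

€1.288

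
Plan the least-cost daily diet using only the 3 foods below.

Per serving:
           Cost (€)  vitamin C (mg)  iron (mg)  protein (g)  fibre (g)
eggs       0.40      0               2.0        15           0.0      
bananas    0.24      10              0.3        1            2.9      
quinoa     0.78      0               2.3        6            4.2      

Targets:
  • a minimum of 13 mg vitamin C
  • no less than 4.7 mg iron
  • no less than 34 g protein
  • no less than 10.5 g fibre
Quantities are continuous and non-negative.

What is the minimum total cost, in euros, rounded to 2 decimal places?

Let x1 = servings of eggs, x2 = servings of bananas, x3 = servings of quinoa.
Minimize 0.4x1 + 0.24x2 + 0.78x3 subject to:
  10x2 ≥ 13   (vitamin C)
  2x1 + 0.3x2 + 2.3x3 ≥ 4.7   (iron)
  15x1 + 1x2 + 6x3 ≥ 34   (protein)
  2.9x2 + 4.2x3 ≥ 10.5   (fibre)
  x1, x2, x3 ≥ 0.
The optimal basis is {eggs, bananas}; quinoa drops out. Binding constraints: protein and fibre.
That vertex is x1 = 2.025, x2 = 3.621.
Hence cost = 0.4·2.025 + 0.24·3.621 = €1.6790.

€1.68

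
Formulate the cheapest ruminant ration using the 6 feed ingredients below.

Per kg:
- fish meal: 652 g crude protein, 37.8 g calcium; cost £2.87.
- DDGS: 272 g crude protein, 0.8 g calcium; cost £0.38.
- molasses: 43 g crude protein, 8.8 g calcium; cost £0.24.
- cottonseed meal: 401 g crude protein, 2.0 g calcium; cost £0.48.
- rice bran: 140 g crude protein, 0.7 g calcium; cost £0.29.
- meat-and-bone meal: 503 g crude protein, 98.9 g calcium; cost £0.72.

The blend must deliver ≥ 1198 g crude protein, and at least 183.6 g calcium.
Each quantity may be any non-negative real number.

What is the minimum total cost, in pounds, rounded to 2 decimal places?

£1.65

Let x1 = kg of fish meal, x2 = kg of DDGS, x3 = kg of molasses, x4 = kg of cottonseed meal, x5 = kg of rice bran, x6 = kg of meat-and-bone meal.
min 2.87x1 + 0.38x2 + 0.24x3 + 0.48x4 + 0.29x5 + 0.72x6 with:
  652x1 + 272x2 + 43x3 + 401x4 + 140x5 + 503x6 ≥ 1198   (crude protein)
  37.8x1 + 0.8x2 + 8.8x3 + 2x4 + 0.7x5 + 98.9x6 ≥ 183.6   (calcium)
  x1, x2, x3, x4, x5, x6 ≥ 0.
The minimum-cost mix takes nothing from fish meal, DDGS, molasses, rice bran — only cottonseed meal, meat-and-bone meal. Binding constraints: crude protein and calcium.
Solving gives x4 = 0.6761, x6 = 1.843.
Hence cost = 0.48·0.6761 + 0.72·1.843 = £1.6515.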